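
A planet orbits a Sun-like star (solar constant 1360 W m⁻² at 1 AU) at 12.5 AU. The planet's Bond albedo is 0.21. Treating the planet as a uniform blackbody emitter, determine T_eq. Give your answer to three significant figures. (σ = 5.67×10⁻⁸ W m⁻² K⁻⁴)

Flux at 12.5 AU: S = 1360/12.5² = 8.70 W m⁻².
Energy balance: absorbed = emitted ⇒ πR²·S(1−A) = 4πR²·σT_eq⁴, so T_eq⁴ = S(1−A)/(4σ).
T_eq = [8.70 × 0.79 / (4 × 5.67×10⁻⁸)]^(1/4) = (3.03×10⁷)^(1/4) = 74.2 K.

T_eq ≈ 74.2 K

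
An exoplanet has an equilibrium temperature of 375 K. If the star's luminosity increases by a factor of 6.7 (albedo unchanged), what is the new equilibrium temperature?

T_eq ≈ 603 K

T_eq ∝ L^(1/4) · d^(−1/2).
T′ = 375 × 6.7^(1/4) = 603 K.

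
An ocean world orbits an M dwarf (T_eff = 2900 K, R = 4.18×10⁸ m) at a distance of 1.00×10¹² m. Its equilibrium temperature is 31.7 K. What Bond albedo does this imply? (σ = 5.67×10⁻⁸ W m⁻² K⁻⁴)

A ≈ 0.67

L = 4πR_⋆²σT_⋆⁴ = 4π(4.18×10⁸)² × 5.67×10⁻⁸ × (2900)⁴ = 8.81×10²⁴ W.
S = L/(4πd²) = 0.701 W m⁻².
From T_eq⁴ = S(1−A)/(4σ): 1−A = 4σT_eq⁴/S.
1−A = 4 × 5.67×10⁻⁸ × (31.7)⁴ / 0.701 = 0.327.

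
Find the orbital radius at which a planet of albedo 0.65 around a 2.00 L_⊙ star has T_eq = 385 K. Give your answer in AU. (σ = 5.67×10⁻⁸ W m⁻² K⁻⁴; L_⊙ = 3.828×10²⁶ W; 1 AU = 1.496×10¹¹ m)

d ≈ 0.437 AU

L = 2.00 × 3.828×10²⁶ = 7.66×10²⁶ W.
From T_eq⁴ = L(1−A)/(16πσd²): d = √[L(1−A)/(16πσT_eq⁴)].
d = √[7.66×10²⁶ × 0.35 / (16π × 5.67×10⁻⁸ × (385)⁴)] = 6.54×10¹⁰ m = 0.437 AU.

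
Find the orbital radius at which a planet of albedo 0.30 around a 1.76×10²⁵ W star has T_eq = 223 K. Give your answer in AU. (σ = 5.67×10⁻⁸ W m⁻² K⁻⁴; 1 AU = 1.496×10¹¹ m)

From T_eq⁴ = L(1−A)/(16πσd²): d = √[L(1−A)/(16πσT_eq⁴)].
d = √[1.76×10²⁵ × 0.70 / (16π × 5.67×10⁻⁸ × (223)⁴)] = 4.18×10¹⁰ m = 0.279 AU.

d ≈ 0.279 AU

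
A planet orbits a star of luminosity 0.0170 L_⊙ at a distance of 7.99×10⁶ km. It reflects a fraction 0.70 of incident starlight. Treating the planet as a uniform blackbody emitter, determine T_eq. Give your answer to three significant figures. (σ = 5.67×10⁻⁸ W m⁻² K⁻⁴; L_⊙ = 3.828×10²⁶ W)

d = 7.99×10⁶ km = 7.99×10⁹ m.
L = 0.0170 × 3.828×10²⁶ = 6.51×10²⁴ W.
Flux: S = L/(4πd²) = 6.51×10²⁴/(4π×(7.99×10⁹)²) = 8110 W m⁻².
Energy balance: absorbed = emitted ⇒ πR²·S(1−A) = 4πR²·σT_eq⁴, so T_eq⁴ = S(1−A)/(4σ).
T_eq = [8110 × 0.30 / (4 × 5.67×10⁻⁸)]^(1/4) = (1.07×10¹⁰)^(1/4) = 322 K.

T_eq ≈ 322 K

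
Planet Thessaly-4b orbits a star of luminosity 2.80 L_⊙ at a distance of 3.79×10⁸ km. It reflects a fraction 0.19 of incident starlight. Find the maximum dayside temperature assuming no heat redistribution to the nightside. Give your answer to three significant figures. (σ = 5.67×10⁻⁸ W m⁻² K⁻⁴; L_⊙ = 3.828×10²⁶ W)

T_ss ≈ 303 K

d = 3.79×10⁸ km = 3.79×10¹¹ m.
L = 2.80 × 3.828×10²⁶ = 1.07×10²⁷ W.
Flux: S = L/(4πd²) = 1.07×10²⁷/(4π×(3.79×10¹¹)²) = 594 W m⁻².
With no redistribution each surface element balances locally: S(1−A) = σT⁴.
T = [594 × 0.81 / 5.67×10⁻⁸]^(1/4) = (8.48×10⁹)^(1/4) = 303 K.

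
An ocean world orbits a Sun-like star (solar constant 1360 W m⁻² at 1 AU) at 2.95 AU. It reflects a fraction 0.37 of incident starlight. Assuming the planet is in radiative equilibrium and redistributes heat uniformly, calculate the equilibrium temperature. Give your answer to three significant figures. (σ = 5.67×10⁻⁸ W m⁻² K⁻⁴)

T_eq ≈ 144 K

Flux at 2.95 AU: S = 1360/2.95² = 156 W m⁻².
Energy balance: absorbed = emitted ⇒ πR²·S(1−A) = 4πR²·σT_eq⁴, so T_eq⁴ = S(1−A)/(4σ).
T_eq = [156 × 0.63 / (4 × 5.67×10⁻⁸)]^(1/4) = (4.34×10⁸)^(1/4) = 144 K.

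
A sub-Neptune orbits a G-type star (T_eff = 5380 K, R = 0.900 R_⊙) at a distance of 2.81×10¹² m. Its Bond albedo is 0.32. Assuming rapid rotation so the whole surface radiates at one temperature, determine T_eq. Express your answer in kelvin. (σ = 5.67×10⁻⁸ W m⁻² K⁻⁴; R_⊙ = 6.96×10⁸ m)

R_⋆ = 0.900 × 6.96×10⁸ = 6.26×10⁸ m.
L = 4πR_⋆²σT_⋆⁴ = 4π(6.26×10⁸)² × 5.67×10⁻⁸ × (5380)⁴ = 2.34×10²⁶ W.
S = L/(4πd²) = 2.36 W m⁻².
Energy balance: absorbed = emitted ⇒ πR²·S(1−A) = 4πR²·σT_eq⁴, so T_eq⁴ = S(1−A)/(4σ).
T_eq = [2.36 × 0.68 / (4 × 5.67×10⁻⁸)]^(1/4) = (7.08×10⁶)^(1/4) = 51.6 K.

T_eq ≈ 51.6 K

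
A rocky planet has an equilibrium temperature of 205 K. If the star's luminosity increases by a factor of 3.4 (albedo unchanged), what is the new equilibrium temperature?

T_eq ≈ 278 K

T_eq ∝ L^(1/4) · d^(−1/2).
T′ = 205 × 3.4^(1/4) = 278 K.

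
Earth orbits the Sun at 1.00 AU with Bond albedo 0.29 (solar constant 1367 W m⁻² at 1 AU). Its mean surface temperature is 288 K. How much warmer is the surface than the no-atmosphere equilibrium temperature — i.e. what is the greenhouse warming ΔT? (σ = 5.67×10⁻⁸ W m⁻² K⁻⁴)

ΔT ≈ 32.2 K

S = 1367/1.00² = 1367 W m⁻².
T_eq = [S(1−A)/(4σ)]^(1/4) = [1367×0.71/(4×5.67×10⁻⁸)]^(1/4) = 255.8 K.
ΔT = T_surf − T_eq = 288 − 255.8.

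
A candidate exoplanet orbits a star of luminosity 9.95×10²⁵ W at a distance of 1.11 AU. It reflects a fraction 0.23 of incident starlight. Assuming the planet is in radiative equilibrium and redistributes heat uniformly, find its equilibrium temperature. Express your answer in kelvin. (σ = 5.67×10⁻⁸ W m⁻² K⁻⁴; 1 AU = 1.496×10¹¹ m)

T_eq ≈ 177 K

d = 1.11 AU = 1.66×10¹¹ m.
Flux: S = L/(4πd²) = 9.95×10²⁵/(4π×(1.66×10¹¹)²) = 287 W m⁻².
Energy balance: absorbed = emitted ⇒ πR²·S(1−A) = 4πR²·σT_eq⁴, so T_eq⁴ = S(1−A)/(4σ).
T_eq = [287 × 0.77 / (4 × 5.67×10⁻⁸)]^(1/4) = (9.75×10⁸)^(1/4) = 177 K.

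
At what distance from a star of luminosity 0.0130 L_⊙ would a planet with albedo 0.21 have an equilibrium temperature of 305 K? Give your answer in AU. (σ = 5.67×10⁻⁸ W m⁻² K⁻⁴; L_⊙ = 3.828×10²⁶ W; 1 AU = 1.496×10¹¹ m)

L = 0.0130 × 3.828×10²⁶ = 4.98×10²⁴ W.
From T_eq⁴ = L(1−A)/(16πσd²): d = √[L(1−A)/(16πσT_eq⁴)].
d = √[4.98×10²⁴ × 0.79 / (16π × 5.67×10⁻⁸ × (305)⁴)] = 1.26×10¹⁰ m = 0.0844 AU.

d ≈ 0.0844 AU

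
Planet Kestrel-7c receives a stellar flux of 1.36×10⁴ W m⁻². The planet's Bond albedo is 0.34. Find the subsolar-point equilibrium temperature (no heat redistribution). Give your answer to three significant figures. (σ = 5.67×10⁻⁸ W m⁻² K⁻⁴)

At the subsolar point the surface absorbs S(1−A) and emits σT⁴ per unit area — no factor of 4, since only the local patch is in balance.
T = [1.36×10⁴ × 0.66 / 5.67×10⁻⁸]^(1/4) = (1.58×10¹¹)^(1/4) = 631 K.

T_ss ≈ 631 K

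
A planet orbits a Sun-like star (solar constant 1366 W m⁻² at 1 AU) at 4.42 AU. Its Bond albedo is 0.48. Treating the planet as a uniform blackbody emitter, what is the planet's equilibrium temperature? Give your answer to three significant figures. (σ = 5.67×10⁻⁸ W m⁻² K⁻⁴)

T_eq ≈ 113 K

Flux at 4.42 AU: S = 1366/4.42² = 69.9 W m⁻².
Energy balance: absorbed = emitted ⇒ πR²·S(1−A) = 4πR²·σT_eq⁴, so T_eq⁴ = S(1−A)/(4σ).
T_eq = [69.9 × 0.52 / (4 × 5.67×10⁻⁸)]^(1/4) = (1.60×10⁸)^(1/4) = 113 K.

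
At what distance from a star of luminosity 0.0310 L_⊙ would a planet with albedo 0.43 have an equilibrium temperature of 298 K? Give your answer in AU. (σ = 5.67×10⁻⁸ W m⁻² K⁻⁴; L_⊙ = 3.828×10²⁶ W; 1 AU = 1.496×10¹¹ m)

d ≈ 0.116 AU

L = 0.0310 × 3.828×10²⁶ = 1.19×10²⁵ W.
From T_eq⁴ = L(1−A)/(16πσd²): d = √[L(1−A)/(16πσT_eq⁴)].
d = √[1.19×10²⁵ × 0.57 / (16π × 5.67×10⁻⁸ × (298)⁴)] = 1.73×10¹⁰ m = 0.116 AU.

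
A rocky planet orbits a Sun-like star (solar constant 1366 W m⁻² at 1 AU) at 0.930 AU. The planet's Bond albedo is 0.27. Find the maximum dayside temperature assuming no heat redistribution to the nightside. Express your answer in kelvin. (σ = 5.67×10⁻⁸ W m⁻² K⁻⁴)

T_ss ≈ 378 K

Flux at 0.930 AU: S = 1366/0.930² = 1580 W m⁻².
With no redistribution each surface element balances locally: S(1−A) = σT⁴.
T = [1580 × 0.73 / 5.67×10⁻⁸]^(1/4) = (2.03×10¹⁰)^(1/4) = 378 K.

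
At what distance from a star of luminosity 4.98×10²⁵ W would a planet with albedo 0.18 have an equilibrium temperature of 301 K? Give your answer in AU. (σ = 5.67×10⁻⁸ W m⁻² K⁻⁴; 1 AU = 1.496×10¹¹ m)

From T_eq⁴ = L(1−A)/(16πσd²): d = √[L(1−A)/(16πσT_eq⁴)].
d = √[4.98×10²⁵ × 0.82 / (16π × 5.67×10⁻⁸ × (301)⁴)] = 4.18×10¹⁰ m = 0.279 AU.

d ≈ 0.279 AU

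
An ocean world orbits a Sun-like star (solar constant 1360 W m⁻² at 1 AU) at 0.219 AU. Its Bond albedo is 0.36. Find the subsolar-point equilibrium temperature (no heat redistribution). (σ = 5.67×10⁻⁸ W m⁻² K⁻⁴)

Flux at 0.219 AU: S = 1360/0.219² = 2.84×10⁴ W m⁻².
At the subsolar point the surface absorbs S(1−A) and emits σT⁴ per unit area — no factor of 4, since only the local patch is in balance.
T = [2.84×10⁴ × 0.64 / 5.67×10⁻⁸]^(1/4) = (3.20×10¹¹)^(1/4) = 752 K.

T_ss ≈ 752 K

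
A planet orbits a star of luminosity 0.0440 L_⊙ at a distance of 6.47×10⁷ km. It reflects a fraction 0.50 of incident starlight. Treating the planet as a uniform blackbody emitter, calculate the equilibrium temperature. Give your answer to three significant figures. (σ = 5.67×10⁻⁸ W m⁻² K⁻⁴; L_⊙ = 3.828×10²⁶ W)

T_eq ≈ 163 K

d = 6.47×10⁷ km = 6.47×10¹⁰ m.
L = 0.0440 × 3.828×10²⁶ = 1.68×10²⁵ W.
Flux: S = L/(4πd²) = 1.68×10²⁵/(4π×(6.47×10¹⁰)²) = 320 W m⁻².
Energy balance: absorbed = emitted ⇒ πR²·S(1−A) = 4πR²·σT_eq⁴, so T_eq⁴ = S(1−A)/(4σ).
T_eq = [320 × 0.50 / (4 × 5.67×10⁻⁸)]^(1/4) = (7.06×10⁸)^(1/4) = 163 K.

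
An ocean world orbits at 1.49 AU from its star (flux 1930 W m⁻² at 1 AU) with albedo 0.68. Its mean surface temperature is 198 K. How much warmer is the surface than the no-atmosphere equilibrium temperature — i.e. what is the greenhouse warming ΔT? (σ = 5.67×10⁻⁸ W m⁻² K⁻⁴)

ΔT ≈ 10.9 K

S = 1930/1.49² = 869.3 W m⁻².
T_eq = [S(1−A)/(4σ)]^(1/4) = [869.3×0.32/(4×5.67×10⁻⁸)]^(1/4) = 187.1 K.
ΔT = T_surf − T_eq = 198 − 187.1.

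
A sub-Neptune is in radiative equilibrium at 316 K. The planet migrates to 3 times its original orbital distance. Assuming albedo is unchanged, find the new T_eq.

T_eq ≈ 182 K

T_eq ∝ L^(1/4) · d^(−1/2).
T′ = 316 / 3^(1/2) = 182 K.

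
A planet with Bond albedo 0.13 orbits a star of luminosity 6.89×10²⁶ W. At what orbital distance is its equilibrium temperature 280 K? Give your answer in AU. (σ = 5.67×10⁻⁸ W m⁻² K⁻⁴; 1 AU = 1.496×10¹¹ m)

d ≈ 1.24 AU

From T_eq⁴ = L(1−A)/(16πσd²): d = √[L(1−A)/(16πσT_eq⁴)].
d = √[6.89×10²⁶ × 0.87 / (16π × 5.67×10⁻⁸ × (280)⁴)] = 1.85×10¹¹ m = 1.24 AU.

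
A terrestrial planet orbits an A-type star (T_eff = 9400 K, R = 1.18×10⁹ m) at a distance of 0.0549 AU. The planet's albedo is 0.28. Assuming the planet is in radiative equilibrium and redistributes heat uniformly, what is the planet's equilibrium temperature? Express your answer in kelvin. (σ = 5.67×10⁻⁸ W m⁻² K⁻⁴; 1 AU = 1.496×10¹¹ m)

T_eq ≈ 2320 K

d = 0.0549 AU = 8.21×10⁹ m.
L = 4πR_⋆²σT_⋆⁴ = 4π(1.18×10⁹)² × 5.67×10⁻⁸ × (9400)⁴ = 7.75×10²⁷ W.
S = L/(4πd²) = 9.14×10⁶ W m⁻².
Energy balance: absorbed = emitted ⇒ πR²·S(1−A) = 4πR²·σT_eq⁴, so T_eq⁴ = S(1−A)/(4σ).
T_eq = [9.14×10⁶ × 0.72 / (4 × 5.67×10⁻⁸)]^(1/4) = (2.90×10¹³)^(1/4) = 2320 K.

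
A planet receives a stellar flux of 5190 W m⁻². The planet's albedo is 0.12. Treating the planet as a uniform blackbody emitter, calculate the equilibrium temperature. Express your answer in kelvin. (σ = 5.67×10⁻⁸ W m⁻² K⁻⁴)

T_eq ≈ 377 K

Energy balance: absorbed = emitted ⇒ πR²·S(1−A) = 4πR²·σT_eq⁴, so T_eq⁴ = S(1−A)/(4σ).
T_eq = [5190 × 0.88 / (4 × 5.67×10⁻⁸)]^(1/4) = (2.01×10¹⁰)^(1/4) = 377 K.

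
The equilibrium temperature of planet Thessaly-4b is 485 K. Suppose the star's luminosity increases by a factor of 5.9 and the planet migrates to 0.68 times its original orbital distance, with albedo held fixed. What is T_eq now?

T_eq ∝ L^(1/4) · d^(−1/2).
T′ = 485 × 5.9^(1/4) / 0.68^(1/2) = 917 K.

T_eq ≈ 917 K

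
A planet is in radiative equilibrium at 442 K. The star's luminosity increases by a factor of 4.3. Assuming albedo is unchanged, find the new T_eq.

T_eq ≈ 636 K

T_eq ∝ L^(1/4) · d^(−1/2).
T′ = 442 × 4.3^(1/4) = 636 K.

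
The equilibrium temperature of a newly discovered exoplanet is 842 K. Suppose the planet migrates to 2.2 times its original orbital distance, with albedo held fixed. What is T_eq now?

T_eq ∝ L^(1/4) · d^(−1/2).
T′ = 842 / 2.2^(1/2) = 568 K.

T_eq ≈ 568 K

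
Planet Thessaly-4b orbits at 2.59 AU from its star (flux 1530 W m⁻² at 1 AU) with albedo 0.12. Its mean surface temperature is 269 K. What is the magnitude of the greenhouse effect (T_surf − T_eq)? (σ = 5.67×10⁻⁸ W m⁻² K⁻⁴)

ΔT ≈ 96.5 K

S = 1530/2.59² = 228.1 W m⁻².
T_eq = [S(1−A)/(4σ)]^(1/4) = [228.1×0.88/(4×5.67×10⁻⁸)]^(1/4) = 172.5 K.
ΔT = T_surf − T_eq = 269 − 172.5.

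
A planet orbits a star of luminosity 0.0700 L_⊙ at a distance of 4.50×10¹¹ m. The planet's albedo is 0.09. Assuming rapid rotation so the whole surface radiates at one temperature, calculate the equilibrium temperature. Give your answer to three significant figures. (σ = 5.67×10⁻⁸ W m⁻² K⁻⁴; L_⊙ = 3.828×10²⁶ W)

T_eq ≈ 80.6 K

L = 0.0700 × 3.828×10²⁶ = 2.68×10²⁵ W.
Flux: S = L/(4πd²) = 2.68×10²⁵/(4π×(4.50×10¹¹)²) = 10.5 W m⁻².
Energy balance: absorbed = emitted ⇒ πR²·S(1−A) = 4πR²·σT_eq⁴, so T_eq⁴ = S(1−A)/(4σ).
T_eq = [10.5 × 0.91 / (4 × 5.67×10⁻⁸)]^(1/4) = (4.23×10⁷)^(1/4) = 80.6 K.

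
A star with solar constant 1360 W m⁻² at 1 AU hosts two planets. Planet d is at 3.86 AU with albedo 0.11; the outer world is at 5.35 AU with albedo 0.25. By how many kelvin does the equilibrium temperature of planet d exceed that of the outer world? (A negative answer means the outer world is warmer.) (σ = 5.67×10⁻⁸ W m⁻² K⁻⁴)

ΔT ≈ 25.6 K

T_eq = [S₀(1−A)/(4σd²)]^(1/4), so T ∝ (1−A)^(1/4) / √d.
T₁ = [1360×0.89/(4×5.67×10⁻⁸×3.86²)]^(1/4) = 137.57 K.
T₂ = [1360×0.75/(4×5.67×10⁻⁸×5.35²)]^(1/4) = 111.96 K.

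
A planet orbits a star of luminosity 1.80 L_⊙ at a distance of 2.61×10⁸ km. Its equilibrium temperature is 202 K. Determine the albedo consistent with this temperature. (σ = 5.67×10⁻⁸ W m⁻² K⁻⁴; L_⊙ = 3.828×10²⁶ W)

d = 2.61×10⁸ km = 2.61×10¹¹ m.
L = 1.80 × 3.828×10²⁶ = 6.89×10²⁶ W.
Flux: S = L/(4πd²) = 6.89×10²⁶/(4π×(2.61×10¹¹)²) = 805 W m⁻².
From T_eq⁴ = S(1−A)/(4σ): 1−A = 4σT_eq⁴/S.
1−A = 4 × 5.67×10⁻⁸ × (202)⁴ / 805 = 0.469.

A ≈ 0.53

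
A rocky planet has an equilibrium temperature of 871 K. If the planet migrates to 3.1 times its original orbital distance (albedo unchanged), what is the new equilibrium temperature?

T_eq ≈ 495 K

T_eq ∝ L^(1/4) · d^(−1/2).
T′ = 871 / 3.1^(1/2) = 495 K.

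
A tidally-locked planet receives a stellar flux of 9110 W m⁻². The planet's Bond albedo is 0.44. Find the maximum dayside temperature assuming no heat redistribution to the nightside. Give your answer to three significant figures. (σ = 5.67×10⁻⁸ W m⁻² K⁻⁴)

With no redistribution each surface element balances locally: S(1−A) = σT⁴.
T = [9110 × 0.56 / 5.67×10⁻⁸]^(1/4) = (9.00×10¹⁰)^(1/4) = 548 K.

T_ss ≈ 548 K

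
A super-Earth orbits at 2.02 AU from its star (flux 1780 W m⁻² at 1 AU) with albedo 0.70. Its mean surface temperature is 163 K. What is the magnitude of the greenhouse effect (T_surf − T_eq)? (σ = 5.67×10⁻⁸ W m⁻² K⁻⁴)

S = 1780/2.02² = 436.2 W m⁻².
T_eq = [S(1−A)/(4σ)]^(1/4) = [436.2×0.30/(4×5.67×10⁻⁸)]^(1/4) = 155.0 K.
ΔT = T_surf − T_eq = 163 − 155.0.

ΔT ≈ 8.0 K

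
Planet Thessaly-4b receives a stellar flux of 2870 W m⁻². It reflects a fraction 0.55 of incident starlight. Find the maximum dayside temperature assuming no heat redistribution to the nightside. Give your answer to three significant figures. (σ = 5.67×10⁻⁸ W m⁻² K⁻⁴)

With no redistribution each surface element balances locally: S(1−A) = σT⁴.
T = [2870 × 0.45 / 5.67×10⁻⁸]^(1/4) = (2.28×10¹⁰)^(1/4) = 388 K.

T_ss ≈ 388 K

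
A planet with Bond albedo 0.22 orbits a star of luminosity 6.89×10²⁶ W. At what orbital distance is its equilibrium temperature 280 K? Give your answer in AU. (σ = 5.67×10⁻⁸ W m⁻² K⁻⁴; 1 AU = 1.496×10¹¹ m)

d ≈ 1.17 AU

From T_eq⁴ = L(1−A)/(16πσd²): d = √[L(1−A)/(16πσT_eq⁴)].
d = √[6.89×10²⁶ × 0.78 / (16π × 5.67×10⁻⁸ × (280)⁴)] = 1.75×10¹¹ m = 1.17 AU.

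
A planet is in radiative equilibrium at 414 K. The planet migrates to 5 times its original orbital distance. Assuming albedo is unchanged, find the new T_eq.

T_eq ≈ 185 K

T_eq ∝ L^(1/4) · d^(−1/2).
T′ = 414 / 5^(1/2) = 185 K.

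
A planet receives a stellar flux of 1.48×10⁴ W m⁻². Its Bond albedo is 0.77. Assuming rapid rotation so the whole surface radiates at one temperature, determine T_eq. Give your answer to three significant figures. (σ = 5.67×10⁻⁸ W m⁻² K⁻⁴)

Energy balance: absorbed = emitted ⇒ πR²·S(1−A) = 4πR²·σT_eq⁴, so T_eq⁴ = S(1−A)/(4σ).
T_eq = [1.48×10⁴ × 0.23 / (4 × 5.67×10⁻⁸)]^(1/4) = (1.50×10¹⁰)^(1/4) = 350 K.

T_eq ≈ 350 K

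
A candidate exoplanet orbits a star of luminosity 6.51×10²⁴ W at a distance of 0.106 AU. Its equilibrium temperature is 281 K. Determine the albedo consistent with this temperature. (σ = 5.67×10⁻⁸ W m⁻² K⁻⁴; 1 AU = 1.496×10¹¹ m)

A ≈ 0.31

d = 0.106 AU = 1.59×10¹⁰ m.
Flux: S = L/(4πd²) = 6.51×10²⁴/(4π×(1.59×10¹⁰)²) = 2060 W m⁻².
From T_eq⁴ = S(1−A)/(4σ): 1−A = 4σT_eq⁴/S.
1−A = 4 × 5.67×10⁻⁸ × (281)⁴ / 2060 = 0.686.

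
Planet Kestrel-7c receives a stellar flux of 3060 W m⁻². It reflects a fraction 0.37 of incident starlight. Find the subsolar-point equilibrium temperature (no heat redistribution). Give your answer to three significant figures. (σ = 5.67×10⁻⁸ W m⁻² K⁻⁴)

At the subsolar point the surface absorbs S(1−A) and emits σT⁴ per unit area — no factor of 4, since only the local patch is in balance.
T = [3060 × 0.63 / 5.67×10⁻⁸]^(1/4) = (3.40×10¹⁰)^(1/4) = 429 K.

T_ss ≈ 429 K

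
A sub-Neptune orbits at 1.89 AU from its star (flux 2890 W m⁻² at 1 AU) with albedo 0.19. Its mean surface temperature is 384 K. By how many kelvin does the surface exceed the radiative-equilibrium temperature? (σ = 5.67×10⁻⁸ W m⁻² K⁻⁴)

S = 2890/1.89² = 809.0 W m⁻².
T_eq = [S(1−A)/(4σ)]^(1/4) = [809.0×0.81/(4×5.67×10⁻⁸)]^(1/4) = 231.8 K.
ΔT = T_surf − T_eq = 384 − 231.8.

ΔT ≈ 152.2 K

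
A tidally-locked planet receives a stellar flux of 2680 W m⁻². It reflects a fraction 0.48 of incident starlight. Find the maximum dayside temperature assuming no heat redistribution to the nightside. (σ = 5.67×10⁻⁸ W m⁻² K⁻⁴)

T_ss ≈ 396 K

With no redistribution each surface element balances locally: S(1−A) = σT⁴.
T = [2680 × 0.52 / 5.67×10⁻⁸]^(1/4) = (2.46×10¹⁰)^(1/4) = 396 K.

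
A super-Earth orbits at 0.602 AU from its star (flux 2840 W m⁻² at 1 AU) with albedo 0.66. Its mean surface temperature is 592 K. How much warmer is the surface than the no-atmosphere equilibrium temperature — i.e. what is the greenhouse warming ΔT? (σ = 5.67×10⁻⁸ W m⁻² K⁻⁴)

ΔT ≈ 262.8 K

S = 2840/0.602² = 7837 W m⁻².
T_eq = [S(1−A)/(4σ)]^(1/4) = [7837×0.34/(4×5.67×10⁻⁸)]^(1/4) = 329.2 K.
ΔT = T_surf − T_eq = 592 − 329.2.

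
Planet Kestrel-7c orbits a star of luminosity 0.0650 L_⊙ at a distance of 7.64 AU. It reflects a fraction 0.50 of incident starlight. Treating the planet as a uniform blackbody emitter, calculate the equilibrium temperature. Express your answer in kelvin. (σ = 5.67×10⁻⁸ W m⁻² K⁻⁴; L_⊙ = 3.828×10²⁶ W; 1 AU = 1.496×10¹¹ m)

T_eq ≈ 42.8 K

d = 7.64 AU = 1.14×10¹² m.
L = 0.0650 × 3.828×10²⁶ = 2.49×10²⁵ W.
Flux: S = L/(4πd²) = 2.49×10²⁵/(4π×(1.14×10¹²)²) = 1.52 W m⁻².
Energy balance: absorbed = emitted ⇒ πR²·S(1−A) = 4πR²·σT_eq⁴, so T_eq⁴ = S(1−A)/(4σ).
T_eq = [1.52 × 0.50 / (4 × 5.67×10⁻⁸)]^(1/4) = (3.34×10⁶)^(1/4) = 42.8 K.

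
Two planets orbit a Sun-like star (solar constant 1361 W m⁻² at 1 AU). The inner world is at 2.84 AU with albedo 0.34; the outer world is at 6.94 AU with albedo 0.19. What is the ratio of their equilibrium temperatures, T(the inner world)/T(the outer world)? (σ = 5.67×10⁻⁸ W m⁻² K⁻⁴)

T_eq = [S₀(1−A)/(4σd²)]^(1/4), so T ∝ (1−A)^(1/4) / √d.
T₁ = [1361×0.66/(4×5.67×10⁻⁸×2.84²)]^(1/4) = 148.86 K.
T₂ = [1361×0.81/(4×5.67×10⁻⁸×6.94²)]^(1/4) = 100.23 K.

T₁/T₂ ≈ 1.485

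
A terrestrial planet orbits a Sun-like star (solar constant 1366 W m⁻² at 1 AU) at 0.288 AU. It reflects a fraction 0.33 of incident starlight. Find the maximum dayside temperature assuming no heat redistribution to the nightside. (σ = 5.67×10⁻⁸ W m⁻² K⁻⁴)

T_ss ≈ 664 K

Flux at 0.288 AU: S = 1366/0.288² = 1.65×10⁴ W m⁻².
With no redistribution each surface element balances locally: S(1−A) = σT⁴.
T = [1.65×10⁴ × 0.67 / 5.67×10⁻⁸]^(1/4) = (1.95×10¹¹)^(1/4) = 664 K.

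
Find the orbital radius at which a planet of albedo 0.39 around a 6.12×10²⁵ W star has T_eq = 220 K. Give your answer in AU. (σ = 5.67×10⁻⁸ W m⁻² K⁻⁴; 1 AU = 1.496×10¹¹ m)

From T_eq⁴ = L(1−A)/(16πσd²): d = √[L(1−A)/(16πσT_eq⁴)].
d = √[6.12×10²⁵ × 0.61 / (16π × 5.67×10⁻⁸ × (220)⁴)] = 7.48×10¹⁰ m = 0.500 AU.

d ≈ 0.500 AU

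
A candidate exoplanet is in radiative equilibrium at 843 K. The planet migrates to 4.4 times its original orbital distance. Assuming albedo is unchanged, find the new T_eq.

T_eq ≈ 402 K

T_eq ∝ L^(1/4) · d^(−1/2).
T′ = 843 / 4.4^(1/2) = 402 K.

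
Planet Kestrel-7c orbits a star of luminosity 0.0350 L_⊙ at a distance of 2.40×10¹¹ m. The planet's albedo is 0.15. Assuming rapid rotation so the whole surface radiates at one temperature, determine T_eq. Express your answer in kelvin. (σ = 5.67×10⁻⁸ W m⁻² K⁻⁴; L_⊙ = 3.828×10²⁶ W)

T_eq ≈ 91.3 K

L = 0.0350 × 3.828×10²⁶ = 1.34×10²⁵ W.
Flux: S = L/(4πd²) = 1.34×10²⁵/(4π×(2.40×10¹¹)²) = 18.5 W m⁻².
Energy balance: absorbed = emitted ⇒ πR²·S(1−A) = 4πR²·σT_eq⁴, so T_eq⁴ = S(1−A)/(4σ).
T_eq = [18.5 × 0.85 / (4 × 5.67×10⁻⁸)]^(1/4) = (6.94×10⁷)^(1/4) = 91.3 K.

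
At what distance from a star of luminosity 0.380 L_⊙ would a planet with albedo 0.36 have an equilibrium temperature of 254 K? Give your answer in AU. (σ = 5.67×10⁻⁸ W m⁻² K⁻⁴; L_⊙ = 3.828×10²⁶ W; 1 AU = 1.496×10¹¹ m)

d ≈ 0.592 AU

L = 0.380 × 3.828×10²⁶ = 1.45×10²⁶ W.
From T_eq⁴ = L(1−A)/(16πσd²): d = √[L(1−A)/(16πσT_eq⁴)].
d = √[1.45×10²⁶ × 0.64 / (16π × 5.67×10⁻⁸ × (254)⁴)] = 8.86×10¹⁰ m = 0.592 AU.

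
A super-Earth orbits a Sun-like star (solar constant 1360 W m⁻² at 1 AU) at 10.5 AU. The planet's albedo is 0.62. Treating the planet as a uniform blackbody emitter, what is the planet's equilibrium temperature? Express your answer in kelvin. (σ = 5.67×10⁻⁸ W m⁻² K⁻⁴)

T_eq ≈ 67.4 K

Flux at 10.5 AU: S = 1360/10.5² = 12.3 W m⁻².
Energy balance: absorbed = emitted ⇒ πR²·S(1−A) = 4πR²·σT_eq⁴, so T_eq⁴ = S(1−A)/(4σ).
T_eq = [12.3 × 0.38 / (4 × 5.67×10⁻⁸)]^(1/4) = (2.07×10⁷)^(1/4) = 67.4 K.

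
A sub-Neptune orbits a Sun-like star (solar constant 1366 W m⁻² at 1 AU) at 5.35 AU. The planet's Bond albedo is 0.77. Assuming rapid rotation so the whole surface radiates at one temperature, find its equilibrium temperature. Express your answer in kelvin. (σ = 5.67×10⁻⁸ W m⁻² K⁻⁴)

T_eq ≈ 83.4 K

Flux at 5.35 AU: S = 1366/5.35² = 47.7 W m⁻².
Energy balance: absorbed = emitted ⇒ πR²·S(1−A) = 4πR²·σT_eq⁴, so T_eq⁴ = S(1−A)/(4σ).
T_eq = [47.7 × 0.23 / (4 × 5.67×10⁻⁸)]^(1/4) = (4.84×10⁷)^(1/4) = 83.4 K.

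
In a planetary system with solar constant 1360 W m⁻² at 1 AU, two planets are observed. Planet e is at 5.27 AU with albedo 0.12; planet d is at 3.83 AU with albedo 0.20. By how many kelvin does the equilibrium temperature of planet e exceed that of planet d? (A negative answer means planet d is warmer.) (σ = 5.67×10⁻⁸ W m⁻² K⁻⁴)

T_eq = [S₀(1−A)/(4σd²)]^(1/4), so T ∝ (1−A)^(1/4) / √d.
T₁ = [1360×0.88/(4×5.67×10⁻⁸×5.27²)]^(1/4) = 117.41 K.
T₂ = [1360×0.80/(4×5.67×10⁻⁸×3.83²)]^(1/4) = 134.48 K.

ΔT ≈ -17.1 K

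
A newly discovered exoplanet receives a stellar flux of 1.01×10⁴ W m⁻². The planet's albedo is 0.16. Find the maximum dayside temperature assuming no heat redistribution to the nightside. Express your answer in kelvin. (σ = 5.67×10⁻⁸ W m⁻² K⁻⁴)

With no redistribution each surface element balances locally: S(1−A) = σT⁴.
T = [1.01×10⁴ × 0.84 / 5.67×10⁻⁸]^(1/4) = (1.50×10¹¹)^(1/4) = 622 K.

T_ss ≈ 622 K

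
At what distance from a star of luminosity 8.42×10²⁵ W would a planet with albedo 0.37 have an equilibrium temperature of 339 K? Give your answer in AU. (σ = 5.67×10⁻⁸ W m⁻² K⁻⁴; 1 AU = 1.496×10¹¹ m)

d ≈ 0.251 AU

From T_eq⁴ = L(1−A)/(16πσd²): d = √[L(1−A)/(16πσT_eq⁴)].
d = √[8.42×10²⁵ × 0.63 / (16π × 5.67×10⁻⁸ × (339)⁴)] = 3.75×10¹⁰ m = 0.251 AU.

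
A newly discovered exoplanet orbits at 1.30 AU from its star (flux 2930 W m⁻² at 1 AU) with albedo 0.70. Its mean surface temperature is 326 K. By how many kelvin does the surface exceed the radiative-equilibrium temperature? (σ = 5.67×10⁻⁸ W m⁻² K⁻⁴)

S = 2930/1.30² = 1734 W m⁻².
T_eq = [S(1−A)/(4σ)]^(1/4) = [1734×0.30/(4×5.67×10⁻⁸)]^(1/4) = 218.8 K.
ΔT = T_surf − T_eq = 326 − 218.8.

ΔT ≈ 107.2 K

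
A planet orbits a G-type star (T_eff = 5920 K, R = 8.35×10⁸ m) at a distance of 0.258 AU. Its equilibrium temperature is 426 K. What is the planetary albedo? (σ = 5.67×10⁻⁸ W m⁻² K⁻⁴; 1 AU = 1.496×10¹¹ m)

d = 0.258 AU = 3.86×10¹⁰ m.
L = 4πR_⋆²σT_⋆⁴ = 4π(8.35×10⁸)² × 5.67×10⁻⁸ × (5920)⁴ = 6.10×10²⁶ W.
S = L/(4πd²) = 3.26×10⁴ W m⁻².
From T_eq⁴ = S(1−A)/(4σ): 1−A = 4σT_eq⁴/S.
1−A = 4 × 5.67×10⁻⁸ × (426)⁴ / 3.26×10⁴ = 0.229.

A ≈ 0.77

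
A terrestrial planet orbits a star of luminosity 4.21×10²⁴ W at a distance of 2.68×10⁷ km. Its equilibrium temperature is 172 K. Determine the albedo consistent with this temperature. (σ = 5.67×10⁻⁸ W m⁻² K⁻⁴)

d = 2.68×10⁷ km = 2.68×10¹⁰ m.
Flux: S = L/(4πd²) = 4.21×10²⁴/(4π×(2.68×10¹⁰)²) = 466 W m⁻².
From T_eq⁴ = S(1−A)/(4σ): 1−A = 4σT_eq⁴/S.
1−A = 4 × 5.67×10⁻⁸ × (172)⁴ / 466 = 0.426.

A ≈ 0.57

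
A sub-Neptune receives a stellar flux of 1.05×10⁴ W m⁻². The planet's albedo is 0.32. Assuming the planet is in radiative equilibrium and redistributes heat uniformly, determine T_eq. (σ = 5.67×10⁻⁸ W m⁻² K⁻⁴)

Energy balance: absorbed = emitted ⇒ πR²·S(1−A) = 4πR²·σT_eq⁴, so T_eq⁴ = S(1−A)/(4σ).
T_eq = [1.05×10⁴ × 0.68 / (4 × 5.67×10⁻⁸)]^(1/4) = (3.15×10¹⁰)^(1/4) = 421 K.

T_eq ≈ 421 K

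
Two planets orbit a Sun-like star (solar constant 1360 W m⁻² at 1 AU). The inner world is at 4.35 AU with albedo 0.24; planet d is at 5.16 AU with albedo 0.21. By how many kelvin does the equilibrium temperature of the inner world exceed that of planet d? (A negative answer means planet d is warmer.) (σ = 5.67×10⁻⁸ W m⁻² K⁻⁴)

ΔT ≈ 9.1 K

T_eq = [S₀(1−A)/(4σd²)]^(1/4), so T ∝ (1−A)^(1/4) / √d.
T₁ = [1360×0.76/(4×5.67×10⁻⁸×4.35²)]^(1/4) = 124.58 K.
T₂ = [1360×0.79/(4×5.67×10⁻⁸×5.16²)]^(1/4) = 115.49 K.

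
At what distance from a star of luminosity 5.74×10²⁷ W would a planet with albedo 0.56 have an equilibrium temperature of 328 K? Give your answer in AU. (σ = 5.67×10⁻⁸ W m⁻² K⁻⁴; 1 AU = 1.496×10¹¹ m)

From T_eq⁴ = L(1−A)/(16πσd²): d = √[L(1−A)/(16πσT_eq⁴)].
d = √[5.74×10²⁷ × 0.44 / (16π × 5.67×10⁻⁸ × (328)⁴)] = 2.77×10¹¹ m = 1.85 AU.

d ≈ 1.85 AU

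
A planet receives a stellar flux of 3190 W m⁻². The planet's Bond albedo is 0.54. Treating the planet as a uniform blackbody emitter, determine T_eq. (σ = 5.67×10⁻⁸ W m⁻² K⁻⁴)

Energy balance: absorbed = emitted ⇒ πR²·S(1−A) = 4πR²·σT_eq⁴, so T_eq⁴ = S(1−A)/(4σ).
T_eq = [3190 × 0.46 / (4 × 5.67×10⁻⁸)]^(1/4) = (6.47×10⁹)^(1/4) = 284 K.

T_eq ≈ 284 K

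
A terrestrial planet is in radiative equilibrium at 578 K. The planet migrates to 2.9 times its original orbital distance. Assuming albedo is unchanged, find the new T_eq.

T_eq ∝ L^(1/4) · d^(−1/2).
T′ = 578 / 2.9^(1/2) = 339 K.

T_eq ≈ 339 K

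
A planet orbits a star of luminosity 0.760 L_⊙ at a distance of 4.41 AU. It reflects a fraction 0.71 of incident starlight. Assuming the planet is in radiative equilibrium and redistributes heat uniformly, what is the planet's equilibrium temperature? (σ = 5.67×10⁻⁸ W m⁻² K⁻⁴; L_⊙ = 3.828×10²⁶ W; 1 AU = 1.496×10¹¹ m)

T_eq ≈ 90.8 K

d = 4.41 AU = 6.60×10¹¹ m.
L = 0.760 × 3.828×10²⁶ = 2.91×10²⁶ W.
Flux: S = L/(4πd²) = 2.91×10²⁶/(4π×(6.60×10¹¹)²) = 53.2 W m⁻².
Energy balance: absorbed = emitted ⇒ πR²·S(1−A) = 4πR²·σT_eq⁴, so T_eq⁴ = S(1−A)/(4σ).
T_eq = [53.2 × 0.29 / (4 × 5.67×10⁻⁸)]^(1/4) = (6.80×10⁷)^(1/4) = 90.8 K.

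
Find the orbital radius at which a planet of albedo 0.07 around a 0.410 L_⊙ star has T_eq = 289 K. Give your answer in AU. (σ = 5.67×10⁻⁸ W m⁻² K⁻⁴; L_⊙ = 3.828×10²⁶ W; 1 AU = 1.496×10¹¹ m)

d ≈ 0.573 AU

L = 0.410 × 3.828×10²⁶ = 1.57×10²⁶ W.
From T_eq⁴ = L(1−A)/(16πσd²): d = √[L(1−A)/(16πσT_eq⁴)].
d = √[1.57×10²⁶ × 0.93 / (16π × 5.67×10⁻⁸ × (289)⁴)] = 8.57×10¹⁰ m = 0.573 AU.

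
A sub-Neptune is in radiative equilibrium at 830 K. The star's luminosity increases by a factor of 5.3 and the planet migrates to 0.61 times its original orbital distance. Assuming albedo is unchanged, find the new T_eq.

T_eq ≈ 1610 K

T_eq ∝ L^(1/4) · d^(−1/2).
T′ = 830 × 5.3^(1/4) / 0.61^(1/2) = 1610 K.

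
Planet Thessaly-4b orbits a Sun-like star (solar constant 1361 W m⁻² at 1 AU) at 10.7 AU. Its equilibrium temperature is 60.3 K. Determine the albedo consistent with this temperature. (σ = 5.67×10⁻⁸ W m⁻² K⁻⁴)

A ≈ 0.75

Flux at 10.7 AU: S = 1361/10.7² = 11.9 W m⁻².
From T_eq⁴ = S(1−A)/(4σ): 1−A = 4σT_eq⁴/S.
1−A = 4 × 5.67×10⁻⁸ × (60.3)⁴ / 11.9 = 0.252.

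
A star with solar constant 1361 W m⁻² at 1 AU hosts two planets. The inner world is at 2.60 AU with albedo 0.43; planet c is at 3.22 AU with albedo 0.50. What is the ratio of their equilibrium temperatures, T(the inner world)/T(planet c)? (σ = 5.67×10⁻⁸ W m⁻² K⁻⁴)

T₁/T₂ ≈ 1.150

T_eq = [S₀(1−A)/(4σd²)]^(1/4), so T ∝ (1−A)^(1/4) / √d.
T₁ = [1361×0.57/(4×5.67×10⁻⁸×2.60²)]^(1/4) = 149.98 K.
T₂ = [1361×0.50/(4×5.67×10⁻⁸×3.22²)]^(1/4) = 130.43 K.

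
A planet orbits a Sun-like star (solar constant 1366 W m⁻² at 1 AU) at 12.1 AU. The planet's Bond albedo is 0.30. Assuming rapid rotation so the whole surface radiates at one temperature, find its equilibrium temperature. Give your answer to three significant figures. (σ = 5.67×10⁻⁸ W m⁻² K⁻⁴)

T_eq ≈ 73.3 K

Flux at 12.1 AU: S = 1366/12.1² = 9.33 W m⁻².
Energy balance: absorbed = emitted ⇒ πR²·S(1−A) = 4πR²·σT_eq⁴, so T_eq⁴ = S(1−A)/(4σ).
T_eq = [9.33 × 0.70 / (4 × 5.67×10⁻⁸)]^(1/4) = (2.88×10⁷)^(1/4) = 73.3 K.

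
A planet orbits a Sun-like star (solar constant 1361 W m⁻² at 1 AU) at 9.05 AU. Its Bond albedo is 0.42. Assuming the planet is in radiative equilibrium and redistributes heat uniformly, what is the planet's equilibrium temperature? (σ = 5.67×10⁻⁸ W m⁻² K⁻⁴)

T_eq ≈ 80.7 K

Flux at 9.05 AU: S = 1361/9.05² = 16.6 W m⁻².
Energy balance: absorbed = emitted ⇒ πR²·S(1−A) = 4πR²·σT_eq⁴, so T_eq⁴ = S(1−A)/(4σ).
T_eq = [16.6 × 0.58 / (4 × 5.67×10⁻⁸)]^(1/4) = (4.25×10⁷)^(1/4) = 80.7 K.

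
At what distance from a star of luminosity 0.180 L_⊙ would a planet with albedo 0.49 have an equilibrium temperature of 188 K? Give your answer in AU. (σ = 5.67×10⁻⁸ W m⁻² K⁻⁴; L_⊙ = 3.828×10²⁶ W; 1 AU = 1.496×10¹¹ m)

L = 0.180 × 3.828×10²⁶ = 6.89×10²⁵ W.
From T_eq⁴ = L(1−A)/(16πσd²): d = √[L(1−A)/(16πσT_eq⁴)].
d = √[6.89×10²⁵ × 0.51 / (16π × 5.67×10⁻⁸ × (188)⁴)] = 9.93×10¹⁰ m = 0.664 AU.

d ≈ 0.664 AU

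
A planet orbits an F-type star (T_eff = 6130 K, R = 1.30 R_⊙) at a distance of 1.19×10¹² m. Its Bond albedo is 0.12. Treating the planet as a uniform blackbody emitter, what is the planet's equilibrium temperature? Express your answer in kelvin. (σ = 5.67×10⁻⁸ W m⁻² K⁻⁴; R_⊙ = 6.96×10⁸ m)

T_eq ≈ 116 K

R_⋆ = 1.30 × 6.96×10⁸ = 9.05×10⁸ m.
L = 4πR_⋆²σT_⋆⁴ = 4π(9.05×10⁸)² × 5.67×10⁻⁸ × (6130)⁴ = 8.24×10²⁶ W.
S = L/(4πd²) = 46.3 W m⁻².
Energy balance: absorbed = emitted ⇒ πR²·S(1−A) = 4πR²·σT_eq⁴, so T_eq⁴ = S(1−A)/(4σ).
T_eq = [46.3 × 0.88 / (4 × 5.67×10⁻⁸)]^(1/4) = (1.80×10⁸)^(1/4) = 116 K.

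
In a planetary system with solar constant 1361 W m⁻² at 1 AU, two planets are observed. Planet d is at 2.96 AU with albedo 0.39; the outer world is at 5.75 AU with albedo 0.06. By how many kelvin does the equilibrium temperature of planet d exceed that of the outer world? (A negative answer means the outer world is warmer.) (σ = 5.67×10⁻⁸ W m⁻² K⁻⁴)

ΔT ≈ 28.7 K

T_eq = [S₀(1−A)/(4σd²)]^(1/4), so T ∝ (1−A)^(1/4) / √d.
T₁ = [1361×0.61/(4×5.67×10⁻⁸×2.96²)]^(1/4) = 142.97 K.
T₂ = [1361×0.94/(4×5.67×10⁻⁸×5.75²)]^(1/4) = 114.29 K.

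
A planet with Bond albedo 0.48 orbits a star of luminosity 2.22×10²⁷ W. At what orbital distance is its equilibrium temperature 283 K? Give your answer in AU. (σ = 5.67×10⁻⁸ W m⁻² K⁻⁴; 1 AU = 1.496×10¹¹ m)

d ≈ 1.68 AU

From T_eq⁴ = L(1−A)/(16πσd²): d = √[L(1−A)/(16πσT_eq⁴)].
d = √[2.22×10²⁷ × 0.52 / (16π × 5.67×10⁻⁸ × (283)⁴)] = 2.51×10¹¹ m = 1.68 AU.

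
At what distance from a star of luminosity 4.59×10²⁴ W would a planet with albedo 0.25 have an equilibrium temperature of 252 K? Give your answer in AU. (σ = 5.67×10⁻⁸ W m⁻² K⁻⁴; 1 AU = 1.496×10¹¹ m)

From T_eq⁴ = L(1−A)/(16πσd²): d = √[L(1−A)/(16πσT_eq⁴)].
d = √[4.59×10²⁴ × 0.75 / (16π × 5.67×10⁻⁸ × (252)⁴)] = 1.73×10¹⁰ m = 0.116 AU.

d ≈ 0.116 AU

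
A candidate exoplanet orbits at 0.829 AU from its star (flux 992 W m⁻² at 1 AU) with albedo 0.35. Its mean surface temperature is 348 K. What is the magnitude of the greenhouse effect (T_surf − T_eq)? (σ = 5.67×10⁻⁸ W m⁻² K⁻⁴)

S = 992/0.829² = 1443 W m⁻².
T_eq = [S(1−A)/(4σ)]^(1/4) = [1443×0.65/(4×5.67×10⁻⁸)]^(1/4) = 253.6 K.
ΔT = T_surf − T_eq = 348 − 253.6.

ΔT ≈ 94.4 K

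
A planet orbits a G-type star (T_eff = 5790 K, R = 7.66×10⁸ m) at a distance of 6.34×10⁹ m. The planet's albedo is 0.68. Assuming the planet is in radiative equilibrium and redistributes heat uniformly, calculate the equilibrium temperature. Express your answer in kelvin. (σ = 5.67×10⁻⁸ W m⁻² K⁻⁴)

T_eq ≈ 1070 K

L = 4πR_⋆²σT_⋆⁴ = 4π(7.66×10⁸)² × 5.67×10⁻⁸ × (5790)⁴ = 4.70×10²⁶ W.
S = L/(4πd²) = 9.30×10⁵ W m⁻².
Energy balance: absorbed = emitted ⇒ πR²·S(1−A) = 4πR²·σT_eq⁴, so T_eq⁴ = S(1−A)/(4σ).
T_eq = [9.30×10⁵ × 0.32 / (4 × 5.67×10⁻⁸)]^(1/4) = (1.31×10¹²)^(1/4) = 1070 K.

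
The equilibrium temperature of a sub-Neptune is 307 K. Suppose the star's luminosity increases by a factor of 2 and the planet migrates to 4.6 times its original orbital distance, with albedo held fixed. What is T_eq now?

T_eq ∝ L^(1/4) · d^(−1/2).
T′ = 307 × 2^(1/4) / 4.6^(1/2) = 170 K.

T_eq ≈ 170 K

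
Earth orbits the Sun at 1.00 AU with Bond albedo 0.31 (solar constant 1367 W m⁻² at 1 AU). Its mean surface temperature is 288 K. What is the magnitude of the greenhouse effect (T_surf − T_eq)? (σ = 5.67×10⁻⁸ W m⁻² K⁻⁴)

S = 1367/1.00² = 1367 W m⁻².
T_eq = [S(1−A)/(4σ)]^(1/4) = [1367×0.69/(4×5.67×10⁻⁸)]^(1/4) = 253.9 K.
ΔT = T_surf − T_eq = 288 − 253.9.

ΔT ≈ 34.1 K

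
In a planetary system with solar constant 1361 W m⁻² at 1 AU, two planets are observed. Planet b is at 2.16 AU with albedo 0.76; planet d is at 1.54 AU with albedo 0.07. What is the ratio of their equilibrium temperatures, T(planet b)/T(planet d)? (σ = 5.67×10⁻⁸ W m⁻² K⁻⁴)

T_eq = [S₀(1−A)/(4σd²)]^(1/4), so T ∝ (1−A)^(1/4) / √d.
T₁ = [1361×0.24/(4×5.67×10⁻⁸×2.16²)]^(1/4) = 132.55 K.
T₂ = [1361×0.93/(4×5.67×10⁻⁸×1.54²)]^(1/4) = 220.25 K.

T₁/T₂ ≈ 0.602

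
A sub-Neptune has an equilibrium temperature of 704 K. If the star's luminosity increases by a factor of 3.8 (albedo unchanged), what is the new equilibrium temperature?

T_eq ∝ L^(1/4) · d^(−1/2).
T′ = 704 × 3.8^(1/4) = 983 K.

T_eq ≈ 983 K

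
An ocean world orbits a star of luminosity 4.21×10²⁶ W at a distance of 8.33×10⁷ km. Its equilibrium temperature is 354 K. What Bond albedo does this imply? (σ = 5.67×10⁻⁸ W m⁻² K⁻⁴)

d = 8.33×10⁷ km = 8.33×10¹⁰ m.
Flux: S = L/(4πd²) = 4.21×10²⁶/(4π×(8.33×10¹⁰)²) = 4830 W m⁻².
From T_eq⁴ = S(1−A)/(4σ): 1−A = 4σT_eq⁴/S.
1−A = 4 × 5.67×10⁻⁸ × (354)⁴ / 4830 = 0.738.

A ≈ 0.26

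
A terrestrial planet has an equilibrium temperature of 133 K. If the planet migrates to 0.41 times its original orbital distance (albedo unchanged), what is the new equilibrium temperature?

T_eq ∝ L^(1/4) · d^(−1/2).
T′ = 133 / 0.41^(1/2) = 208 K.

T_eq ≈ 208 K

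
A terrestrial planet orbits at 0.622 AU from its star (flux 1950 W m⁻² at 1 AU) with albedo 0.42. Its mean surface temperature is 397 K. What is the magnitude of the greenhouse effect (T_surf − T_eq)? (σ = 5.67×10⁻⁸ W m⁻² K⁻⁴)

ΔT ≈ 60.1 K

S = 1950/0.622² = 5040 W m⁻².
T_eq = [S(1−A)/(4σ)]^(1/4) = [5040×0.58/(4×5.67×10⁻⁸)]^(1/4) = 336.9 K.
ΔT = T_surf − T_eq = 397 − 336.9.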